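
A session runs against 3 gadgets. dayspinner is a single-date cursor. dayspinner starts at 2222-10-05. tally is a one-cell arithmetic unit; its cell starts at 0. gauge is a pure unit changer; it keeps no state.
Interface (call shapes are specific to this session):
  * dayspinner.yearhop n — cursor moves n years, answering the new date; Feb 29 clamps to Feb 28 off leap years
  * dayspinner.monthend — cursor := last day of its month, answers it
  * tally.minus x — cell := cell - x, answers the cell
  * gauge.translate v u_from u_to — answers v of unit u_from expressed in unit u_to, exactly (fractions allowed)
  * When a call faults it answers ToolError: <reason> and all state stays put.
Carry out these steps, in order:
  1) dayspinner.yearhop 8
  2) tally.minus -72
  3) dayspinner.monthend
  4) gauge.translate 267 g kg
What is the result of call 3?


Answer: 2230-10-31

Derivation:
% yearhop n='8'
  2230-10-05
% minus x='-72'
  72
% monthend
  2230-10-31
% translate v='267' u_from='g' u_to='kg'
  267/1000


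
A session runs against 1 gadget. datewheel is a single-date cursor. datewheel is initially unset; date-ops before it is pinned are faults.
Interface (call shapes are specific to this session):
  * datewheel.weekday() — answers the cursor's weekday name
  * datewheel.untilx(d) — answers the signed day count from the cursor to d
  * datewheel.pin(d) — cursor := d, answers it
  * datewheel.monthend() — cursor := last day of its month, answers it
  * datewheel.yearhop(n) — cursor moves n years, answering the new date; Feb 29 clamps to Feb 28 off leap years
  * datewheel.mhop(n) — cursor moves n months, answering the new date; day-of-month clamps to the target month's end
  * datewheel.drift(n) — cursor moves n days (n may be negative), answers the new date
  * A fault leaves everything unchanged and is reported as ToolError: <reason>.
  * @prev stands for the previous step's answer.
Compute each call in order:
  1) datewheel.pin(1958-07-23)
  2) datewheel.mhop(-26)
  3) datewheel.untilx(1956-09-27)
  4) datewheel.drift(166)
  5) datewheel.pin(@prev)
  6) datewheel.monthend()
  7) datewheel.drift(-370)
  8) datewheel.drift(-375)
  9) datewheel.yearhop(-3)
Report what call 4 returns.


Answer: 1956-11-05

Derivation:
Step: datewheel.pin[d→1958-07-23]
Result: 1958-07-23
Step: datewheel.mhop[n→-26]
Result: 1956-05-23
Step: datewheel.untilx[d→1956-09-27]
Result: 127
Step: datewheel.drift[n→166]
Result: 1956-11-05
Step: datewheel.pin[d→@prev]
Result: 1956-11-05
Step: datewheel.monthend[]
Result: 1956-11-30
Step: datewheel.drift[n→-370]
Result: 1955-11-26
Step: datewheel.drift[n→-375]
Result: 1954-11-16
Step: datewheel.yearhop[n→-3]
Result: 1951-11-16


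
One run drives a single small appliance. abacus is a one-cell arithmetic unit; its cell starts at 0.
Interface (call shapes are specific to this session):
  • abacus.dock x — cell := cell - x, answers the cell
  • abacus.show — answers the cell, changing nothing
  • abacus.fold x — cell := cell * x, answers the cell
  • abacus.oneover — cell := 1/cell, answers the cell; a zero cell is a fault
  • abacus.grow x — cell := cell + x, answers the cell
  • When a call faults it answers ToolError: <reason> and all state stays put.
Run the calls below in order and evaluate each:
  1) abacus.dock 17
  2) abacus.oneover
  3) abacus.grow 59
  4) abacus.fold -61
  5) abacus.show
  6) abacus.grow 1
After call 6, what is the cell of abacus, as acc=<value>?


==> abacus.dock(17)
<== -17
==> abacus.oneover()
<== -1/17
==> abacus.grow(59)
<== 1002/17
==> abacus.fold(-61)
<== -61122/17
==> abacus.show()
<== -61122/17
==> abacus.grow(1)
<== -61105/17

Answer: acc=-61105/17


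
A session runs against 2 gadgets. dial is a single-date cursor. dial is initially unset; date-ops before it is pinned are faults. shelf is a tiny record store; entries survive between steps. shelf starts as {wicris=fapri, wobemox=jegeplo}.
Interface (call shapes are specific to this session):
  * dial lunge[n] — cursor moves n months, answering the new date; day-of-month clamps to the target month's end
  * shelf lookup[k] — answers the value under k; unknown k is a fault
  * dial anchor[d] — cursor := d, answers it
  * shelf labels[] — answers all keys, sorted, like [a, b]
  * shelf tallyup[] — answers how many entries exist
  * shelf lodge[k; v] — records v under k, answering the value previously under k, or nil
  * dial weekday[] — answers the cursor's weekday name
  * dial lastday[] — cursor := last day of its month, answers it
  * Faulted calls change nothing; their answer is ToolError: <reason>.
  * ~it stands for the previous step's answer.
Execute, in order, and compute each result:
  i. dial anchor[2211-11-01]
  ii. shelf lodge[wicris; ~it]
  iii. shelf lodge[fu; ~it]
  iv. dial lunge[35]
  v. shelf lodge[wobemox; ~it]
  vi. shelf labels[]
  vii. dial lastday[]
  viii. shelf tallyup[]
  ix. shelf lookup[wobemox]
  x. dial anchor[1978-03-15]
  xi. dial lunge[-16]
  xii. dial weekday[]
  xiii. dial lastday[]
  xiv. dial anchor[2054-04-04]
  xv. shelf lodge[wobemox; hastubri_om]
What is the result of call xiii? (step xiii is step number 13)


Answer: 1976-11-30

Derivation:
Step: dial anchor[d=2211-11-01]
Result: 2211-11-01
Step: shelf lodge[k=wicris; v=~it]
Result: fapri
Step: shelf lodge[k=fu; v=~it]
Result: nil
Step: dial lunge[n=35]
Result: 2214-10-01
Step: shelf lodge[k=wobemox; v=~it]
Result: jegeplo
Step: shelf labels[]
Result: [fu, wicris, wobemox]
Step: dial lastday[]
Result: 2214-10-31
Step: shelf tallyup[]
Result: 3
Step: shelf lookup[k=wobemox]
Result: 2214-10-01
Step: dial anchor[d=1978-03-15]
Result: 1978-03-15
Step: dial lunge[n=-16]
Result: 1976-11-15
Step: dial weekday[]
Result: Monday
Step: dial lastday[]
Result: 1976-11-30
Step: dial anchor[d=2054-04-04]
Result: 2054-04-04
Step: shelf lodge[k=wobemox; v=hastubri_om]
Result: 2214-10-01


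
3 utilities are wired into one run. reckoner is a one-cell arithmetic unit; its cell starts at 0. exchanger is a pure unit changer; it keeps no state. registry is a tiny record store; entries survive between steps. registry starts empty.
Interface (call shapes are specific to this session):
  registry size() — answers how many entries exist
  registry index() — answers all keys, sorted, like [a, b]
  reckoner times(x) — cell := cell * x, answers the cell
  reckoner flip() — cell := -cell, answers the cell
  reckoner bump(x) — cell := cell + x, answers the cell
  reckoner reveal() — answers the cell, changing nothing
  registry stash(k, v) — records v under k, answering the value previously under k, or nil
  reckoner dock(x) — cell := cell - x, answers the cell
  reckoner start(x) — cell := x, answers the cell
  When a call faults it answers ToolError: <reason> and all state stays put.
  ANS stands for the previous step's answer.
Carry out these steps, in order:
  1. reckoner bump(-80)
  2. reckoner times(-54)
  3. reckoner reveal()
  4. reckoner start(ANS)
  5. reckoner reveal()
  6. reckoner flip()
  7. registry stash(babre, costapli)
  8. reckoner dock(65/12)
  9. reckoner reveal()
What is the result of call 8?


Answer: -51905/12

Derivation:
-> reckoner bump(x: -80)
<- -80
-> reckoner times(x: -54)
<- 4320
-> reckoner reveal()
<- 4320
-> reckoner start(x: ANS)
<- 4320
-> reckoner reveal()
<- 4320
-> reckoner flip()
<- -4320
-> registry stash(k: babre, v: costapli)
<- nil
-> reckoner dock(x: 65/12)
<- -51905/12
-> reckoner reveal()
<- -51905/12


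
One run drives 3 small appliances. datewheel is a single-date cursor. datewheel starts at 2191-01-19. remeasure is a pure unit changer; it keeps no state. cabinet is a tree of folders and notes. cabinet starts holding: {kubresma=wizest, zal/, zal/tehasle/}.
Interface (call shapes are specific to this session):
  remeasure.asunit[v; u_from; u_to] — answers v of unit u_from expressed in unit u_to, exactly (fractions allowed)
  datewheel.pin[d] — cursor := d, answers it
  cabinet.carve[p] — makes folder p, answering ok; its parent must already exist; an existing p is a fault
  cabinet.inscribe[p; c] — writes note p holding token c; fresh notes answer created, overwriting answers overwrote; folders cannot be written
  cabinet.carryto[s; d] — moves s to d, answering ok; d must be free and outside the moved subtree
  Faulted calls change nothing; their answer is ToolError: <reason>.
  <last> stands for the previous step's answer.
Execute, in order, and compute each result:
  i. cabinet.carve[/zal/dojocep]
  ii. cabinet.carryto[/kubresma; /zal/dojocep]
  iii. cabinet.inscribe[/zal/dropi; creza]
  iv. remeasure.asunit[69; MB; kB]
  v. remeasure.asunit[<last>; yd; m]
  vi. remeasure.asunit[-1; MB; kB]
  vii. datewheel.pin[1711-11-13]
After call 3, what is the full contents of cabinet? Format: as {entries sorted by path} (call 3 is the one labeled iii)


Answer: {kubresma=wizest, zal/, zal/dojocep/, zal/dropi=creza, zal/tehasle/}

Derivation:
% cabinet.carve(p='/zal/dojocep') -> ok
% cabinet.carryto(s='/kubresma', d='/zal/dojocep') -> ToolError: exists
% cabinet.inscribe(p='/zal/dropi', c='creza') -> created
% remeasure.asunit(v='69', u_from='MB', u_to='kB') -> 69000
% remeasure.asunit(v='<last>', u_from='yd', u_to='m') -> 315468/5
% remeasure.asunit(v='-1', u_from='MB', u_to='kB') -> -1000
% datewheel.pin(d='1711-11-13') -> 1711-11-13


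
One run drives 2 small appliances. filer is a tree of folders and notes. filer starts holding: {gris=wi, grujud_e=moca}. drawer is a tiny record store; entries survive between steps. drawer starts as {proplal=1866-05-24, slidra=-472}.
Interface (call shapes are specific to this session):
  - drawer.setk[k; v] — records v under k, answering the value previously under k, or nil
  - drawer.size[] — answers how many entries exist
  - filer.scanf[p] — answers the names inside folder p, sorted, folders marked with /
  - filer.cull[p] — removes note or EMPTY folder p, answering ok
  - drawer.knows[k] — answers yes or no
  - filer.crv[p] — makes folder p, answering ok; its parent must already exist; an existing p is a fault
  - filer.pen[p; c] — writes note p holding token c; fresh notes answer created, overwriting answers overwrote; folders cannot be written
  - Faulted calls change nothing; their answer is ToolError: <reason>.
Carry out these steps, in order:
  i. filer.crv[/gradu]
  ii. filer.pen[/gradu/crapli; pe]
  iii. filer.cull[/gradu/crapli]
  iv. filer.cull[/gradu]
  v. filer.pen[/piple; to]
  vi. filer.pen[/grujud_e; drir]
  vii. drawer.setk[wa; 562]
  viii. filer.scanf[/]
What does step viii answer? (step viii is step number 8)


Answer: [gris, grujud_e, piple]

Derivation:
I run filer.crv on p=/gradu, → ok.
I invoke filer.pen on p=/gradu/crapli, c=pe, which returns created.
I run filer.cull on p=/gradu/crapli: ok.
I try filer.cull on p=/gradu: ok.
I run filer.pen on p=/piple, c=to, and get created.
I try filer.pen on p=/grujud_e, c=drir, giving overwrote.
I invoke drawer.setk on k=wa, v=562, giving nil.
I call filer.scanf on p=/, yielding [gris, grujud_e, piple].


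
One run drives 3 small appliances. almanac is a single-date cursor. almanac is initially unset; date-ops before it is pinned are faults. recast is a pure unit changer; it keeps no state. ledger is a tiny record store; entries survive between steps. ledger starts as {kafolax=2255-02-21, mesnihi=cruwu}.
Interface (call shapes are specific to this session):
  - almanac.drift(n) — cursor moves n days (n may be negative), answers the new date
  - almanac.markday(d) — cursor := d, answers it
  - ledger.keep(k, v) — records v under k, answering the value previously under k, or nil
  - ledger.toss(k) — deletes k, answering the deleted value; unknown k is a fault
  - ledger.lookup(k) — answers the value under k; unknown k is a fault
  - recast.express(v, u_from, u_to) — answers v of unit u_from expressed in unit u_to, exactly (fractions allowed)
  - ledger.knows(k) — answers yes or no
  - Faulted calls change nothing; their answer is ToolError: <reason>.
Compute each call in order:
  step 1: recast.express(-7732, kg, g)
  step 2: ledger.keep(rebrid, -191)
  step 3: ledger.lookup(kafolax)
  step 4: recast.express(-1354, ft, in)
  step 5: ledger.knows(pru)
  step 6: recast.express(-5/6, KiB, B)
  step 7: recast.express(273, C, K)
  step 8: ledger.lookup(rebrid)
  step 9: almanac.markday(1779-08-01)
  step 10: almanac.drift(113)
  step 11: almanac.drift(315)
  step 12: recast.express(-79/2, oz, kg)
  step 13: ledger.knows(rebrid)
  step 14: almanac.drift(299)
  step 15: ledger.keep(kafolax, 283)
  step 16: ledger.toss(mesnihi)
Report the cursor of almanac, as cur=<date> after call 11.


> recast.express -7732 kg g
:: -7732000
> ledger.keep rebrid -191
:: nil
> ledger.lookup kafolax
:: 2255-02-21
> recast.express -1354 ft in
:: -16248
> ledger.knows pru
:: no
> recast.express -5/6 KiB B
:: -2560/3
> recast.express 273 C K
:: 10923/20
> ledger.lookup rebrid
:: -191
> almanac.markday 1779-08-01
:: 1779-08-01
> almanac.drift 113
:: 1779-11-22
> almanac.drift 315
:: 1780-10-02
> recast.express -79/2 oz kg
:: -3583379723/3200000000
> ledger.knows rebrid
:: yes
> almanac.drift 299
:: 1781-07-28
> ledger.keep kafolax 283
:: 2255-02-21
> ledger.toss mesnihi
:: cruwu

Answer: cur=1780-10-02


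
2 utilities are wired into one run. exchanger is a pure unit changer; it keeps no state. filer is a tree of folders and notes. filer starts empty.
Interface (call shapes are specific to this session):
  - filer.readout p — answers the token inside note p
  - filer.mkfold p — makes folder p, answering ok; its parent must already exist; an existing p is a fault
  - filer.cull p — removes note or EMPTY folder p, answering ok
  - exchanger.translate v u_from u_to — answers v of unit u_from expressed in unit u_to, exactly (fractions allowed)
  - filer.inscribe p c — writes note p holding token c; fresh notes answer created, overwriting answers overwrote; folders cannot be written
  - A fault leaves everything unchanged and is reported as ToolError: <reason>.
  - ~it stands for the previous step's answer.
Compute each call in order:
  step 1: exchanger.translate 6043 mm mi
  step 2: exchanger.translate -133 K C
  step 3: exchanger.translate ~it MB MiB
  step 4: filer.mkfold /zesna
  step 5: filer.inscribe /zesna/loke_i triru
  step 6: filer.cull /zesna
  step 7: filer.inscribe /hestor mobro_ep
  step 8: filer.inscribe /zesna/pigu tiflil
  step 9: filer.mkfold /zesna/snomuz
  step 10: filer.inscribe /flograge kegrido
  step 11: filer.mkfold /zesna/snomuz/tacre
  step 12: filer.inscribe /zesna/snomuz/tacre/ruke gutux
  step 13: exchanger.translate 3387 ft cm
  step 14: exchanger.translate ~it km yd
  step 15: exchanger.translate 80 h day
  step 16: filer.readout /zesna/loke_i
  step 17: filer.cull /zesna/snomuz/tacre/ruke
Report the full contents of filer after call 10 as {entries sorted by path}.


Answer: {flograge=kegrido, hestor=mobro_ep, zesna/, zesna/loke_i=triru, zesna/pigu=tiflil, zesna/snomuz/}

Derivation:
;; exchanger.translate(v: 6043, u_from: mm, u_to: mi) => 6043/1609344
;; exchanger.translate(v: -133, u_from: K, u_to: C) => -8123/20
;; exchanger.translate(v: ~it, u_from: MB, u_to: MiB) => -25384375/65536
;; filer.mkfold(p: /zesna) => ok
;; filer.inscribe(p: /zesna/loke_i, c: triru) => created
;; filer.cull(p: /zesna) => ToolError: not empty
;; filer.inscribe(p: /hestor, c: mobro_ep) => created
;; filer.inscribe(p: /zesna/pigu, c: tiflil) => created
;; filer.mkfold(p: /zesna/snomuz) => ok
;; filer.inscribe(p: /flograge, c: kegrido) => created
;; filer.mkfold(p: /zesna/snomuz/tacre) => ok
;; filer.inscribe(p: /zesna/snomuz/tacre/ruke, c: gutux) => created
;; exchanger.translate(v: 3387, u_from: ft, u_to: cm) => 2580894/25
;; exchanger.translate(v: ~it, u_from: km, u_to: yd) => 112900000
;; exchanger.translate(v: 80, u_from: h, u_to: day) => 10/3
;; filer.readout(p: /zesna/loke_i) => triru
;; filer.cull(p: /zesna/snomuz/tacre/ruke) => ok


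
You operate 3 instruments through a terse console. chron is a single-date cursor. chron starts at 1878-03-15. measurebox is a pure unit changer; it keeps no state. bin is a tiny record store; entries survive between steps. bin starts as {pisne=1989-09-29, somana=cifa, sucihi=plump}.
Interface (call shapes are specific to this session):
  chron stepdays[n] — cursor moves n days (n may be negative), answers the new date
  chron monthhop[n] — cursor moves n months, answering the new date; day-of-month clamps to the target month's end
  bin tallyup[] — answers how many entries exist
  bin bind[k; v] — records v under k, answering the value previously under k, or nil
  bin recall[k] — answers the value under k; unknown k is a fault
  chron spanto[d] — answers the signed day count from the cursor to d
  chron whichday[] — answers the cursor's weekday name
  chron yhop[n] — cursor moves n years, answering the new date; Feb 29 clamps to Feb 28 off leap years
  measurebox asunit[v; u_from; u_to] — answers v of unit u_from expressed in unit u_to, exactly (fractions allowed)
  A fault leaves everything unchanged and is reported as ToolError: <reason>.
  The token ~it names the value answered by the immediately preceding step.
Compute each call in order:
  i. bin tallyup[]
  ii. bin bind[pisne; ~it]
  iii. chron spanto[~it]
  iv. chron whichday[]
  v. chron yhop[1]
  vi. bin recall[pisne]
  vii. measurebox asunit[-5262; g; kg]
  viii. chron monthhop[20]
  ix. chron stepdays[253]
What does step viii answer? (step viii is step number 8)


Answer: 1880-11-15

Derivation:
> bin tallyup
  3
> bin bind k: pisne v: ~it
  1989-09-29
> chron spanto d: ~it
  40740
> chron whichday
  Friday
> chron yhop n: 1
  1879-03-15
> bin recall k: pisne
  3
> measurebox asunit v: -5262 u_from: g u_to: kg
  -2631/500
> chron monthhop n: 20
  1880-11-15
> chron stepdays n: 253
  1881-07-26


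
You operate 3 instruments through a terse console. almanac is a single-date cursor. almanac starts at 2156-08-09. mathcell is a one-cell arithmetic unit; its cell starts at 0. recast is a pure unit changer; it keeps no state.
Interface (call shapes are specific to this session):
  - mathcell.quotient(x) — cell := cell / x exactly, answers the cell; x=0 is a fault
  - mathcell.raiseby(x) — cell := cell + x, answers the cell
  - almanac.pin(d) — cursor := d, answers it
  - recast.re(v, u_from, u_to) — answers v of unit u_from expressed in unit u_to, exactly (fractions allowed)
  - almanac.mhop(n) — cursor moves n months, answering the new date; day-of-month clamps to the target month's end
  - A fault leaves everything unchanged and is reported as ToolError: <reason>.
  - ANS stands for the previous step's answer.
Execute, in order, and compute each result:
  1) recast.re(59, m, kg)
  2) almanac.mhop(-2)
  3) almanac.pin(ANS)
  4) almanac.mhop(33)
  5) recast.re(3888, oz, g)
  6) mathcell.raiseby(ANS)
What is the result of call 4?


Answer: 2159-03-09

Derivation:
~$ re 59 m kg
:: ToolError: incompatible units
~$ mhop -2
:: 2156-06-09
~$ pin ANS
:: 2156-06-09
~$ mhop 33
:: 2159-03-09
~$ re 3888 oz g
:: 11022294591/100000
~$ raiseby ANS
:: 11022294591/100000


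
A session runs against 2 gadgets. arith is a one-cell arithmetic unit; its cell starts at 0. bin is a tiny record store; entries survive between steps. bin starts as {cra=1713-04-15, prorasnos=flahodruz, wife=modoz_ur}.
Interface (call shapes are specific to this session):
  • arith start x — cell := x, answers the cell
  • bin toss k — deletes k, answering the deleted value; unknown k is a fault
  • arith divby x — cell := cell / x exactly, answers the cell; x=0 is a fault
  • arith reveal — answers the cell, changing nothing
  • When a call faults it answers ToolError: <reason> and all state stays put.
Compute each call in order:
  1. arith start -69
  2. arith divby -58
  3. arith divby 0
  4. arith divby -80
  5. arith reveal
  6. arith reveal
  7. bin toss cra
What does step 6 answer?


Answer: -69/4640

Derivation:
-- arith start(x: -69) ~> -69
-- arith divby(x: -58) ~> 69/58
-- arith divby(x: 0) ~> ToolError: division by zero
-- arith divby(x: -80) ~> -69/4640
-- arith reveal() ~> -69/4640
-- arith reveal() ~> -69/4640
-- bin toss(k: cra) ~> 1713-04-15


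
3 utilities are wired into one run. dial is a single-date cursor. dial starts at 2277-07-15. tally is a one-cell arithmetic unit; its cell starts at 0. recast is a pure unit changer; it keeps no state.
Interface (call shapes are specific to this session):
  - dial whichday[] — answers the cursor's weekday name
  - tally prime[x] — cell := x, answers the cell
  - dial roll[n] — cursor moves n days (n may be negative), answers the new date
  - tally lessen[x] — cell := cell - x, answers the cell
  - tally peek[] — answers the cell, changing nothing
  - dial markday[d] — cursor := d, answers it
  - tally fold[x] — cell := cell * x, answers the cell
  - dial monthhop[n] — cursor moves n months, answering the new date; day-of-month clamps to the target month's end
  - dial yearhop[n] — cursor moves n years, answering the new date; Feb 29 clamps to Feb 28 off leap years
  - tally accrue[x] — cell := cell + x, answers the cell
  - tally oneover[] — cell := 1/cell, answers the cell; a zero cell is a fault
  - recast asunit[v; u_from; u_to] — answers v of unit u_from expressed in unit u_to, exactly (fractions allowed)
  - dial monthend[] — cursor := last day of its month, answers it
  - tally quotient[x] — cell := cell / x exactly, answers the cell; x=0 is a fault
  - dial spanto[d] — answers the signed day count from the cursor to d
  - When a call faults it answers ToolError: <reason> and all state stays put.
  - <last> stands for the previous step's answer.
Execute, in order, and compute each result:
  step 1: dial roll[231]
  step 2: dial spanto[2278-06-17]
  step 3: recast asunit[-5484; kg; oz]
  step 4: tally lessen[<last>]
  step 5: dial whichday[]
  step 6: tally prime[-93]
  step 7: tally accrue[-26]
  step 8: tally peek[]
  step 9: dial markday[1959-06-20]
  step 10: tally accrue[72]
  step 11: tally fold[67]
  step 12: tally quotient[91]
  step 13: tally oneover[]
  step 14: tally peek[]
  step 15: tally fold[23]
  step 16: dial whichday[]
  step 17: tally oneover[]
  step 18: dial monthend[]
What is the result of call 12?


Answer: -3149/91

Derivation:
==> dial roll(n: 231)
<== 2278-03-03
==> dial spanto(d: 2278-06-17)
<== 106
==> recast asunit(v: -5484, u_from: kg, u_to: oz)
<== -8774400000000/45359237
==> tally lessen(x: <last>)
<== 8774400000000/45359237
==> dial whichday()
<== Sunday
==> tally prime(x: -93)
<== -93
==> tally accrue(x: -26)
<== -119
==> tally peek()
<== -119
==> dial markday(d: 1959-06-20)
<== 1959-06-20
==> tally accrue(x: 72)
<== -47
==> tally fold(x: 67)
<== -3149
==> tally quotient(x: 91)
<== -3149/91
==> tally oneover()
<== -91/3149
==> tally peek()
<== -91/3149
==> tally fold(x: 23)
<== -2093/3149
==> dial whichday()
<== Saturday
==> tally oneover()
<== -3149/2093
==> dial monthend()
<== 1959-06-30


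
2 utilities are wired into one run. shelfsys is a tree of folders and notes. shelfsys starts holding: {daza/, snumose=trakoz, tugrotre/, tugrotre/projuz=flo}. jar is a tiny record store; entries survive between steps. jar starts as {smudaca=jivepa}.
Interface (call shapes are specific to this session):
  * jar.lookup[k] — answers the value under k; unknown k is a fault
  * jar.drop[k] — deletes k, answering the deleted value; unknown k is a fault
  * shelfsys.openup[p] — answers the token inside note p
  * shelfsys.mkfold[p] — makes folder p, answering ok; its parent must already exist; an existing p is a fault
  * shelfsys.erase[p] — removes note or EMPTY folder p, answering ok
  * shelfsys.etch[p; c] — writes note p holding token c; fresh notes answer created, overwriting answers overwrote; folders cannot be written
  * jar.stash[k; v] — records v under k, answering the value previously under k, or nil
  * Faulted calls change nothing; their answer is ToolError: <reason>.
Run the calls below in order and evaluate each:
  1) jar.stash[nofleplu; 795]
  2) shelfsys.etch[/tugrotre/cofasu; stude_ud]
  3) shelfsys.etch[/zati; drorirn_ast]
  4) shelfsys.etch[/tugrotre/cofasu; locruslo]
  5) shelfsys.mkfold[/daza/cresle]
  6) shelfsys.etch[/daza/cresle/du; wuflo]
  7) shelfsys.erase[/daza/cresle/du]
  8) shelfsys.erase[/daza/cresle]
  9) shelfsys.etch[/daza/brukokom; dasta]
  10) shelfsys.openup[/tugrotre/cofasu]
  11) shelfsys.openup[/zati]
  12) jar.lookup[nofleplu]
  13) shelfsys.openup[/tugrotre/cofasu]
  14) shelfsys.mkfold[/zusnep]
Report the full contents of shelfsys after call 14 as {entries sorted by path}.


Answer: {daza/, daza/brukokom=dasta, snumose=trakoz, tugrotre/, tugrotre/cofasu=locruslo, tugrotre/projuz=flo, zati=drorirn_ast, zusnep/}

Derivation:
Do: jar.stash[k: nofleplu; v: 795]
See: nil
Do: shelfsys.etch[p: /tugrotre/cofasu; c: stude_ud]
See: created
Do: shelfsys.etch[p: /zati; c: drorirn_ast]
See: created
Do: shelfsys.etch[p: /tugrotre/cofasu; c: locruslo]
See: overwrote
Do: shelfsys.mkfold[p: /daza/cresle]
See: ok
Do: shelfsys.etch[p: /daza/cresle/du; c: wuflo]
See: created
Do: shelfsys.erase[p: /daza/cresle/du]
See: ok
Do: shelfsys.erase[p: /daza/cresle]
See: ok
Do: shelfsys.etch[p: /daza/brukokom; c: dasta]
See: created
Do: shelfsys.openup[p: /tugrotre/cofasu]
See: locruslo
Do: shelfsys.openup[p: /zati]
See: drorirn_ast
Do: jar.lookup[k: nofleplu]
See: 795
Do: shelfsys.openup[p: /tugrotre/cofasu]
See: locruslo
Do: shelfsys.mkfold[p: /zusnep]
See: ok


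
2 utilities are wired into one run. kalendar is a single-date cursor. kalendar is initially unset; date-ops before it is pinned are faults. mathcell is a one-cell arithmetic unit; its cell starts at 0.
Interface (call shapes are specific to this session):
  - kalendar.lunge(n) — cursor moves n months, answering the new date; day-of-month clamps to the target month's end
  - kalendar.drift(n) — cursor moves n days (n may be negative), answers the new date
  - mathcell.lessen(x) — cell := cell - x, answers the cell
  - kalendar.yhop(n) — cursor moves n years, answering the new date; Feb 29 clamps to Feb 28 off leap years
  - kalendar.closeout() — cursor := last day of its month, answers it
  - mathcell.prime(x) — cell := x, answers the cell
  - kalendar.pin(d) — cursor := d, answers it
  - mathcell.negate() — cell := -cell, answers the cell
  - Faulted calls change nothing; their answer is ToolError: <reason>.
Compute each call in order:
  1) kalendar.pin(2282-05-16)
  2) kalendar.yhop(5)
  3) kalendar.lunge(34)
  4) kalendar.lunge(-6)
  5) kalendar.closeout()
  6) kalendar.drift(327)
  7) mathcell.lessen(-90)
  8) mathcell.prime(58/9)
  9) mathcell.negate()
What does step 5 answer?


Answer: 2289-09-30

Derivation:
% kalendar.pin(d: 2282-05-16) => 2282-05-16
% kalendar.yhop(n: 5) => 2287-05-16
% kalendar.lunge(n: 34) => 2290-03-16
% kalendar.lunge(n: -6) => 2289-09-16
% kalendar.closeout() => 2289-09-30
% kalendar.drift(n: 327) => 2290-08-23
% mathcell.lessen(x: -90) => 90
% mathcell.prime(x: 58/9) => 58/9
% mathcell.negate() => -58/9


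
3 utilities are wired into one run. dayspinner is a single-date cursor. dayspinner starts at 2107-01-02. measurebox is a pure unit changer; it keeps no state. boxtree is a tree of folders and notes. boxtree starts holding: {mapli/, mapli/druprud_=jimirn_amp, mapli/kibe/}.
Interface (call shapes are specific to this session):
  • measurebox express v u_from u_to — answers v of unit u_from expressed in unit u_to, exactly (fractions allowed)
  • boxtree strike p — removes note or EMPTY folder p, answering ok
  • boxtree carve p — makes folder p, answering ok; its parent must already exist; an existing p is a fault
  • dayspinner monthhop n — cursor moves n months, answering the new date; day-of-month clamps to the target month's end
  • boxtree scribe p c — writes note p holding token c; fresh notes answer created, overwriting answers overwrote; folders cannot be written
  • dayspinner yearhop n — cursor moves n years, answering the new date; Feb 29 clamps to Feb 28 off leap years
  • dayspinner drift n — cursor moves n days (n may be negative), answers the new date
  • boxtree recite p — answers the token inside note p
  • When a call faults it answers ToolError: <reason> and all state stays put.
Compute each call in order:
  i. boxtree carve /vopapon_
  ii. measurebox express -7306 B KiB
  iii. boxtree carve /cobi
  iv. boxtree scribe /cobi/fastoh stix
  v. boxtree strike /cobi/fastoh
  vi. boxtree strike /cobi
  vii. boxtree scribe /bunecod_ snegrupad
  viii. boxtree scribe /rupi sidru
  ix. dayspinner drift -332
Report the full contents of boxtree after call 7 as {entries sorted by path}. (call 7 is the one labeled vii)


Answer: {bunecod_=snegrupad, mapli/, mapli/druprud_=jimirn_amp, mapli/kibe/, vopapon_/}

Derivation:
>> boxtree carve(p=/vopapon_)
<< ok
>> measurebox express(v=-7306, u_from=B, u_to=KiB)
<< -3653/512
>> boxtree carve(p=/cobi)
<< ok
>> boxtree scribe(p=/cobi/fastoh, c=stix)
<< created
>> boxtree strike(p=/cobi/fastoh)
<< ok
>> boxtree strike(p=/cobi)
<< ok
>> boxtree scribe(p=/bunecod_, c=snegrupad)
<< created
>> boxtree scribe(p=/rupi, c=sidru)
<< created
>> dayspinner drift(n=-332)
<< 2106-02-04


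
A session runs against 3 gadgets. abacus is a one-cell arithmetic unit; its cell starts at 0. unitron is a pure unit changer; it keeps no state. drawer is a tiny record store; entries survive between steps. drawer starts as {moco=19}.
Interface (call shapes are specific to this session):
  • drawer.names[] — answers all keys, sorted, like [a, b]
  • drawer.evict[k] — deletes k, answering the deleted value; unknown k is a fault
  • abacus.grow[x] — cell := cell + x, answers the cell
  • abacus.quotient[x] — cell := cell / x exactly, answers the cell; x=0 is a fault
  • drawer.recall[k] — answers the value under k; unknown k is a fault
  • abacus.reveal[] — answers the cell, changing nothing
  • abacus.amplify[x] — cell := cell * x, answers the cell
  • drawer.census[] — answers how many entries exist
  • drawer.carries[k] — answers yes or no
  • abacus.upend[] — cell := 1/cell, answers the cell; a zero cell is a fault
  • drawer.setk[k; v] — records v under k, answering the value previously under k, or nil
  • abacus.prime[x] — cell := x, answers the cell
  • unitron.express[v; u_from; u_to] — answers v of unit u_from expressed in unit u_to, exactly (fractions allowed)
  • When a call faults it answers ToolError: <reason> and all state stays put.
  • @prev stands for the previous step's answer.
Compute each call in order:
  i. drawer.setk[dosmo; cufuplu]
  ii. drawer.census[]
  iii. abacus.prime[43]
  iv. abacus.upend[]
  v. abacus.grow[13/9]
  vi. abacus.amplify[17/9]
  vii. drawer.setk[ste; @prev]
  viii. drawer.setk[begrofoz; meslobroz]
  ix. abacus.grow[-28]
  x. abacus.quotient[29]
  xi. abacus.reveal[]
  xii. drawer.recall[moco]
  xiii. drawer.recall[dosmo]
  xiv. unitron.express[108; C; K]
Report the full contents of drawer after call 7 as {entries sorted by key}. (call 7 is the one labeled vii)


I use drawer.setk with dosmo, cufuplu, and see nil.
I call drawer.census(), yielding 2.
Next I call abacus.prime with 43, → 43.
Using abacus.upend, and see 1/43.
Calling abacus.grow with 13/9, and see 568/387.
I try abacus.amplify with 17/9, giving 9656/3483.
I invoke drawer.setk with ste, @prev, — result: nil.
Next I call drawer.setk with begrofoz, meslobroz, yielding nil.
I call abacus.grow with -28, and see -87868/3483.
Next I call abacus.quotient with 29: -87868/101007.
I try abacus.reveal(), which returns -87868/101007.
Then drawer.recall with moco, and observe 19.
I invoke drawer.recall with dosmo, and observe cufuplu.
Calling unitron.express with 108, C, K, → 7623/20.

Answer: {dosmo=cufuplu, moco=19, ste=9656/3483}


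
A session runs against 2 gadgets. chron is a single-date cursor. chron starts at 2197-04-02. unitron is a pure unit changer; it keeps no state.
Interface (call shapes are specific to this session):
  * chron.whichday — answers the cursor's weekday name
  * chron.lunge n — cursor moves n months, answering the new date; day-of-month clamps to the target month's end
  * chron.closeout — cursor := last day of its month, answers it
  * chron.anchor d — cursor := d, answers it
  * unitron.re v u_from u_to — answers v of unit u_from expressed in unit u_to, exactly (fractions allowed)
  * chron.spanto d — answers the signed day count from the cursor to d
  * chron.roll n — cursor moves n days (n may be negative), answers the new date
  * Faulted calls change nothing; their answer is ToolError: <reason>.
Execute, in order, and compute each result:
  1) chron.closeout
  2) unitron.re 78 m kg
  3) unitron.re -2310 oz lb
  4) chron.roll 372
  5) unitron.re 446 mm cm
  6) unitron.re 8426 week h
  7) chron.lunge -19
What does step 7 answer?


>> chron.closeout()
<< 2197-04-30
>> unitron.re(78, m, kg)
<< ToolError: incompatible units
>> unitron.re(-2310, oz, lb)
<< -1155/8
>> chron.roll(372)
<< 2198-05-07
>> unitron.re(446, mm, cm)
<< 223/5
>> unitron.re(8426, week, h)
<< 1415568
>> chron.lunge(-19)
<< 2196-10-07

Answer: 2196-10-07


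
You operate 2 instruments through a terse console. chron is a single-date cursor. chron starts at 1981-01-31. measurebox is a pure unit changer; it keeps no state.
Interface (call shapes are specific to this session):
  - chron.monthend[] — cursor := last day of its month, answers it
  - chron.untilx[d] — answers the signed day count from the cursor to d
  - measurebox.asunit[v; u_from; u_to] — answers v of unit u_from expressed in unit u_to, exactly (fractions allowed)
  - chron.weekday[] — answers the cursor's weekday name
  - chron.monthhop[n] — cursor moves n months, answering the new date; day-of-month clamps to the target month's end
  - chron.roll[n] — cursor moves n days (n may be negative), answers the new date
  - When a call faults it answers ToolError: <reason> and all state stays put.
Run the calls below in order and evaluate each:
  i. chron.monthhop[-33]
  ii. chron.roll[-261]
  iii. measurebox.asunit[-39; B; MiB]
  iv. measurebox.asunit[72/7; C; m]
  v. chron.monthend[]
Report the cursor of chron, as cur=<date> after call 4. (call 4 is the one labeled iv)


Then monthhop using n='-33', giving 1978-04-30.
Using roll using n='-261', and observe 1977-08-12.
Using asunit using v='-39', u_from='B', u_to='MiB', yielding -39/1048576.
Using asunit using v='72/7', u_from='C', u_to='m', yielding ToolError: incompatible units.
I use monthend, — result: 1977-08-31.

Answer: cur=1977-08-12


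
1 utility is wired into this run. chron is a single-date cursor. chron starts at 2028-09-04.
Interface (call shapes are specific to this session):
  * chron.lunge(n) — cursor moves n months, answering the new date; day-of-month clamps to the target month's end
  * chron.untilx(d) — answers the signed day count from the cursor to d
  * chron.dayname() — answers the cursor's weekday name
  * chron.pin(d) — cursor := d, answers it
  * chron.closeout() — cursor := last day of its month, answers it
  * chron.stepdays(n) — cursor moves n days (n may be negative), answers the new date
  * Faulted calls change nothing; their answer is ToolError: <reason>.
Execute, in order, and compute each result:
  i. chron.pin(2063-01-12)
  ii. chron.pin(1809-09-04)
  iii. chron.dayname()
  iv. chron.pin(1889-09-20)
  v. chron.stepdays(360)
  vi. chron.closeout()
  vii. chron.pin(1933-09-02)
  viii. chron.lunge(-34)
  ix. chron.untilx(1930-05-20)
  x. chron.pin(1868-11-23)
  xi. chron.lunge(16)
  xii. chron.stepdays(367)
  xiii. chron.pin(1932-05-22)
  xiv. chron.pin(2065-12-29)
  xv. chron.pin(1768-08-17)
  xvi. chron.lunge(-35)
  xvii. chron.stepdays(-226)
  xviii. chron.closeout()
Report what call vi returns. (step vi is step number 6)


Answer: 1890-09-30

Derivation:
# 1. pin(d='2063-01-12') => 2063-01-12
# 2. pin(d='1809-09-04') => 1809-09-04
# 3. dayname() => Monday
# 4. pin(d='1889-09-20') => 1889-09-20
# 5. stepdays(n='360') => 1890-09-15
# 6. closeout() => 1890-09-30
# 7. pin(d='1933-09-02') => 1933-09-02
# 8. lunge(n='-34') => 1930-11-02
# 9. untilx(d='1930-05-20') => -166
# 10. pin(d='1868-11-23') => 1868-11-23
# 11. lunge(n='16') => 1870-03-23
# 12. stepdays(n='367') => 1871-03-25
# 13. pin(d='1932-05-22') => 1932-05-22
# 14. pin(d='2065-12-29') => 2065-12-29
# 15. pin(d='1768-08-17') => 1768-08-17
# 16. lunge(n='-35') => 1765-09-17
# 17. stepdays(n='-226') => 1765-02-03
# 18. closeout() => 1765-02-28


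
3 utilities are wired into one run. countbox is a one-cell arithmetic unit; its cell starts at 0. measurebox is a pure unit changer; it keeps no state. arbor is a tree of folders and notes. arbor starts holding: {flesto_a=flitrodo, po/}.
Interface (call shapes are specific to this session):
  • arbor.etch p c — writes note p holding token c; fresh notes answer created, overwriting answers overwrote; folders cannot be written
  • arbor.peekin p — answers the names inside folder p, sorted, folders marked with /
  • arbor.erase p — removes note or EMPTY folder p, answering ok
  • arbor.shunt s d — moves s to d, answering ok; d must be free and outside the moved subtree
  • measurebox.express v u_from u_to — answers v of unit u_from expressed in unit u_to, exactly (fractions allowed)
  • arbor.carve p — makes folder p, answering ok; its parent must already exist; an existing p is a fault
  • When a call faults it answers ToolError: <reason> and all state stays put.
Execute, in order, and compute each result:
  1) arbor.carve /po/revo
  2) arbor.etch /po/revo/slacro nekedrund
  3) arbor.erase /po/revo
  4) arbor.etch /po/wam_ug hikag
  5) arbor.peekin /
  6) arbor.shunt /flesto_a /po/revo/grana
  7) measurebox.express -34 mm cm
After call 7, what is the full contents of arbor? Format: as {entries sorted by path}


Answer: {po/, po/revo/, po/revo/grana=flitrodo, po/revo/slacro=nekedrund, po/wam_ug=hikag}

Derivation:
Do: carve[/po/revo]
See: ok
Do: etch[/po/revo/slacro; nekedrund]
See: created
Do: erase[/po/revo]
See: ToolError: not empty
Do: etch[/po/wam_ug; hikag]
See: created
Do: peekin[/]
See: [flesto_a, po/]
Do: shunt[/flesto_a; /po/revo/grana]
See: ok
Do: express[-34; mm; cm]
See: -17/5


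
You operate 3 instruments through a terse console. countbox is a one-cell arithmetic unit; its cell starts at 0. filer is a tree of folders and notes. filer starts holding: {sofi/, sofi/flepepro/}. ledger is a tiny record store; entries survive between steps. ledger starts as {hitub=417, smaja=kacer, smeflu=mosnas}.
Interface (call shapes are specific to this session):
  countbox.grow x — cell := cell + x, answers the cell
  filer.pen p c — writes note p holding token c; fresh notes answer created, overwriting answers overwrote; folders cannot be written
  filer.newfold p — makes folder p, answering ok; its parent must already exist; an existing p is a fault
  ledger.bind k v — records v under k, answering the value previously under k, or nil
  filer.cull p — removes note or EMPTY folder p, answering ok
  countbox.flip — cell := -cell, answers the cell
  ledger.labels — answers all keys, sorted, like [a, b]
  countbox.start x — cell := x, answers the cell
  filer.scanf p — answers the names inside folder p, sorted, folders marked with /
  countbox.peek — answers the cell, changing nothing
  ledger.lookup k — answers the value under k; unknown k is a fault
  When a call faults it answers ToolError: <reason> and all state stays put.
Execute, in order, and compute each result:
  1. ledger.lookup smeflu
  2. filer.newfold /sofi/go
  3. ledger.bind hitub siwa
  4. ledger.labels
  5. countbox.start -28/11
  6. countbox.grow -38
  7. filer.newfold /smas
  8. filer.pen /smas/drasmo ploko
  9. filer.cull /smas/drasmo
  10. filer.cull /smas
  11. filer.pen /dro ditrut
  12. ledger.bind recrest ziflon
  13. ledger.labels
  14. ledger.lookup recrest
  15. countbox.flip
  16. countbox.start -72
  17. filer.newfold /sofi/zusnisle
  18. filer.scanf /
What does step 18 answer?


I invoke ledger.lookup on smeflu, giving mosnas.
Now I run filer.newfold on /sofi/go, and get ok.
Invoking ledger.bind on hitub, siwa: 417.
I invoke ledger.labels(), → [hitub, smaja, smeflu].
Then countbox.start on -28/11, and see -28/11.
I run countbox.grow on -38, — result: -446/11.
I try filer.newfold on /smas, giving ok.
I try filer.pen on /smas/drasmo, ploko, and get created.
I try filer.cull on /smas/drasmo, and get ok.
Then filer.cull on /smas: ok.
Now I run filer.pen on /dro, ditrut, and get created.
Using ledger.bind on recrest, ziflon, and observe nil.
Next I call ledger.labels(), and get [hitub, recrest, smaja, smeflu].
Now I run ledger.lookup on recrest, → ziflon.
Using countbox.flip(), → 446/11.
Now I run countbox.start on -72, which returns -72.
Now I run filer.newfold on /sofi/zusnisle, which returns ok.
I invoke filer.scanf on /, and get [dro, sofi/].

Answer: [dro, sofi/]
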